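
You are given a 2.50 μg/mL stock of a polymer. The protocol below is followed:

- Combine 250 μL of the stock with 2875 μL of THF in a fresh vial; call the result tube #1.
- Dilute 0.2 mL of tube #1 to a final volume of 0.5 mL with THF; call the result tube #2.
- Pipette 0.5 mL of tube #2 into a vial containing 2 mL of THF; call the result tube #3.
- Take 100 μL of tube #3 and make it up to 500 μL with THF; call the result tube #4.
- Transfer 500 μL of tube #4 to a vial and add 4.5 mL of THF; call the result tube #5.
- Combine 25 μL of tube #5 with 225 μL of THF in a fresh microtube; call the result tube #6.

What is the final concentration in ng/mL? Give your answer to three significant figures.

Step 1: 250 μL + 2875 μL = 3125 μL total → factor 3125/250 = 12.5
Step 2: 0.2 mL brought to 0.5 mL → factor 0.5/0.2 = 2.5
Step 3: 0.5 mL + 2 mL = 2.5 mL total → factor 2.5/0.5 = 5
Step 4: 100 μL brought to 500 μL → factor 500/100 = 5
Step 5: 500 μL + 4.5 mL = 5000 μL total → factor 5000/500 = 10
Step 6: 25 μL + 225 μL = 250 μL total → factor 250/25 = 10
Overall dilution factor = 12.5 × 2.5 × 5 × 5 × 10 × 10 = 78125
Final = 2.50 μg/mL / 78125 = 3.200 × 10^-5 μg/mL = 0.0320 ng/mL

0.0320 ng/mL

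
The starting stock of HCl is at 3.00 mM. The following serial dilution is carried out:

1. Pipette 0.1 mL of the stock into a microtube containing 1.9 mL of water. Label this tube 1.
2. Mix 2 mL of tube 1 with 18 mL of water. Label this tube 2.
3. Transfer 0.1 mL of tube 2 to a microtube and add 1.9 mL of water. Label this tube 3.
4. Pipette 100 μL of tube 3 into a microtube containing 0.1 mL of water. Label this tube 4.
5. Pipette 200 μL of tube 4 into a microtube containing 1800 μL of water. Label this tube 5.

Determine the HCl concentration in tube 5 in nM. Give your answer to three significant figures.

Step 1: 0.1 mL + 1.9 mL = 2 mL total → factor 2/0.1 = 20
Step 2: 2 mL + 18 mL = 20 mL total → factor 20/2 = 10
Step 3: 0.1 mL + 1.9 mL = 2 mL total → factor 2/0.1 = 20
Step 4: 100 μL + 0.1 mL = 200 μL total → factor 200/100 = 2
Step 5: 200 μL + 1800 μL = 2000 μL total → factor 2000/200 = 10
Overall dilution factor = 20 × 10 × 20 × 2 × 10 = 80000
Final = 3.00 mM / 80000 = 3.750 × 10^-5 mM = 37.5 nM

37.5 nM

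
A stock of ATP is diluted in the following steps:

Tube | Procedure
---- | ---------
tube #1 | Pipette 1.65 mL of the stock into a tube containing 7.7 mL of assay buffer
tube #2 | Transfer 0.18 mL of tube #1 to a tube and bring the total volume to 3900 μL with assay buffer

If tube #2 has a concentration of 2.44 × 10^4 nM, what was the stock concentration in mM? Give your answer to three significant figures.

3.00 mM

Step 1: 1.65 mL + 7.7 mL = 9.35 mL total → factor 9.35/1.65 = 5.6667
Step 2: 0.18 mL brought to 3900 μL → factor 3.9/0.18 = 21.667
Overall dilution factor = 5.6667 × 21.667 = 122.78
Stock = 2.44 × 10^4 nM × 122.78 = 2.996 × 10^6 nM = 3.00 mM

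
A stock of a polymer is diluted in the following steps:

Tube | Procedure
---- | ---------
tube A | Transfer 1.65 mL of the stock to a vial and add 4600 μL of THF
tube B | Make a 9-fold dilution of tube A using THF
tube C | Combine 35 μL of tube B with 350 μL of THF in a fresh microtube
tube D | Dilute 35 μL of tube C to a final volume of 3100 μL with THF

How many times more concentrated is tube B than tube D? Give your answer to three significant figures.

Step 1: 1.65 mL + 4600 μL = 6.25 mL total → factor 6.25/1.65 = 3.7879
Step 2: 9-fold → factor 9
Step 3: 35 μL + 350 μL = 385 μL total → factor 385/35 = 11
Step 4: 35 μL brought to 3100 μL → factor 3100/35 = 88.571
Dilution factor to tube B = 34.091; to tube D = 33214
[tube B]/[tube D] = (factor to tube D)/(factor to tube B) = 33214/34.091 = 974

974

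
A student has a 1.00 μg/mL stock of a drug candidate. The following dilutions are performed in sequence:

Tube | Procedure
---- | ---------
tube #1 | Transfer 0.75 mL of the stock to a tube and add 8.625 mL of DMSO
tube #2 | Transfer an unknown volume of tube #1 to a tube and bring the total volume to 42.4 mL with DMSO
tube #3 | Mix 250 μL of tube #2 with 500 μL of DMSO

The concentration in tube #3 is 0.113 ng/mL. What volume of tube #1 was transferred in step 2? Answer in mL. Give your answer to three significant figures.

Step 1: 0.75 mL + 8.625 mL = 9.375 mL total → factor 9.375/0.75 = 12.5
Step 2: v brought to 42.4 mL → factor = 42.4 mL/v
Step 3: 250 μL + 500 μL = 750 μL total → factor 750/250 = 3
Product of known-step factors = 37.5
Overall factor = 1.00 μg/mL / (0.113 ng/mL) = 8849.6
Step-2 factor = 8849.6 / 37.5 = 235.99
v = 42.4 mL / 235.99 = 0.180 mL

0.180 mL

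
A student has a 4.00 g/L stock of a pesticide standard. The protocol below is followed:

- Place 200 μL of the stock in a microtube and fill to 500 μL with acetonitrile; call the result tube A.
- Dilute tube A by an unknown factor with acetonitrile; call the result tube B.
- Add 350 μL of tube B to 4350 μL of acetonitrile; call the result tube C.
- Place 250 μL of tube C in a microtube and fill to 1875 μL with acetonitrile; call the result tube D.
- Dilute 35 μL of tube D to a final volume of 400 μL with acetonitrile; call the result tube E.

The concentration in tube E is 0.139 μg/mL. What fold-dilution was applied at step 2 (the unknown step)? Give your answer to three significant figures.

Step 1: 200 μL brought to 500 μL → factor 500/200 = 2.5
Step 2: unknown factor x
Step 3: 350 μL + 4350 μL = 4700 μL total → factor 4700/350 = 13.429
Step 4: 250 μL brought to 1875 μL → factor 1875/250 = 7.5
Step 5: 35 μL brought to 400 μL → factor 400/35 = 11.429
Product of known-step factors = 2877.6
Overall factor = 4.00 g/L / (0.139 μg/mL) = 28777
x = 28777 / 2877.6 = 10.0

10.0-fold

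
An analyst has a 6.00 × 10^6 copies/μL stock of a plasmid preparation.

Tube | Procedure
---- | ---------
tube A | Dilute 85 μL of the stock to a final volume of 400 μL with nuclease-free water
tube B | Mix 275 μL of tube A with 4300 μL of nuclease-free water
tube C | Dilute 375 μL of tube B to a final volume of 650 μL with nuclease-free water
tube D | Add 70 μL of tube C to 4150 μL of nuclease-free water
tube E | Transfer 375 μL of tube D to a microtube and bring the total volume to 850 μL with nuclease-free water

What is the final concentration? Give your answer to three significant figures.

Step 1: 85 μL brought to 400 μL → factor 400/85 = 4.7059
Step 2: 275 μL + 4300 μL = 4575 μL total → factor 4575/275 = 16.636
Step 3: 375 μL brought to 650 μL → factor 650/375 = 1.7333
Step 4: 70 μL + 4150 μL = 4220 μL total → factor 4220/70 = 60.286
Step 5: 375 μL brought to 850 μL → factor 850/375 = 2.2667
Overall dilution factor = 4.7059 × 16.636 × 1.7333 × 60.286 × 2.2667 = 18543
Final = 6.00 × 10^6 copies/μL / 18543 = 324 copies/μL

324 copies/μL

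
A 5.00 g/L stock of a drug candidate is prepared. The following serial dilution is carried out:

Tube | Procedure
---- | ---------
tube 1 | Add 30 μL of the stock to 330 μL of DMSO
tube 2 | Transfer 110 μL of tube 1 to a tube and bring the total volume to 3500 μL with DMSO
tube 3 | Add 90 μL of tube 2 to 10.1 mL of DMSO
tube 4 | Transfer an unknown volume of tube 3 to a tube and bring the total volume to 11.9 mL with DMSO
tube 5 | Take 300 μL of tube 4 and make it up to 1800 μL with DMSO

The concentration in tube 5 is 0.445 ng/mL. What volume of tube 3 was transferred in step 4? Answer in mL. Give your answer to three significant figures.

Step 1: 30 μL + 330 μL = 360 μL total → factor 360/30 = 12
Step 2: 110 μL brought to 3500 μL → factor 3500/110 = 31.818
Step 3: 90 μL + 10.1 mL = 10190 μL total → factor 10190/90 = 113.22
Step 4: v brought to 11.9 mL → factor = 11.9 mL/v
Step 5: 300 μL brought to 1800 μL → factor 1800/300 = 6
Product of known-step factors = 2.5938 × 10^5
Overall factor = 5.00 g/L / (0.445 ng/mL) = 1.1236 × 10^7
Step-4 factor = 1.1236 × 10^7 / 2.5938 × 10^5 = 43.318
v = 11.9 mL / 43.318 = 0.275 mL

0.275 mL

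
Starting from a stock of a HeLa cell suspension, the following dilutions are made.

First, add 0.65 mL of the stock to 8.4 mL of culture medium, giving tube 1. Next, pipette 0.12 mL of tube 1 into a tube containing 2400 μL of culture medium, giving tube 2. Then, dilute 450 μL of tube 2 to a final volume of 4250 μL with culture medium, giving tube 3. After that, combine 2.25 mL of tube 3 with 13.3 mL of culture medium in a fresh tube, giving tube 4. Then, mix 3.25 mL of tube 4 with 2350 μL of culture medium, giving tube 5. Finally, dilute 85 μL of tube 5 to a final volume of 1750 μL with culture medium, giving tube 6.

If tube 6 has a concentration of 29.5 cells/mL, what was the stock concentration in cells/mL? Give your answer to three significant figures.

Step 1: 0.65 mL + 8.4 mL = 9.05 mL total → factor 9.05/0.65 = 13.923
Step 2: 0.12 mL + 2400 μL = 2.52 mL total → factor 2.52/0.12 = 21
Step 3: 450 μL brought to 4250 μL → factor 4250/450 = 9.4444
Step 4: 2.25 mL + 13.3 mL = 15.55 mL total → factor 15.55/2.25 = 6.9111
Step 5: 3.25 mL + 2350 μL = 5.6 mL total → factor 5.6/3.25 = 1.7231
Step 6: 85 μL brought to 1750 μL → factor 1750/85 = 20.588
Overall dilution factor = 13.923 × 21 × 9.4444 × 6.9111 × 1.7231 × 20.588 = 6.7702 × 10^5
Stock = 29.5 cells/mL × 6.7702 × 10^5 = 2.00 × 10^7 cells/mL

2.00 × 10^7 cells/mL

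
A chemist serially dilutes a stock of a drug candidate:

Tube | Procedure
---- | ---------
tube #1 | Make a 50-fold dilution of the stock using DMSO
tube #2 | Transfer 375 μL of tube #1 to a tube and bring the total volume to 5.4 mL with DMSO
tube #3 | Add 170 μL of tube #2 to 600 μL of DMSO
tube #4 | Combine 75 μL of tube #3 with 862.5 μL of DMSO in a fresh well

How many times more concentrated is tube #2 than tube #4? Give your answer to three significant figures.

Step 1: 50-fold → factor 50
Step 2: 375 μL brought to 5.4 mL → factor 5400/375 = 14.4
Step 3: 170 μL + 600 μL = 770 μL total → factor 770/170 = 4.5294
Step 4: 75 μL + 862.5 μL = 937.5 μL total → factor 937.5/75 = 12.5
Dilution factor to tube #2 = 720; to tube #4 = 40765
[tube #2]/[tube #4] = (factor to tube #4)/(factor to tube #2) = 40765/720 = 56.6

56.6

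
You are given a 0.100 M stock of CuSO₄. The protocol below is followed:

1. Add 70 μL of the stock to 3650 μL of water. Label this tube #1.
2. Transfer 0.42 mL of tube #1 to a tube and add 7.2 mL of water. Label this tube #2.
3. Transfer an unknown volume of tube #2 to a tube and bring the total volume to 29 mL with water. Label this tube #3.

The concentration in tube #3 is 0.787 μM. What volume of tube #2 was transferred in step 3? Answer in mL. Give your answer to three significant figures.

0.220 mL

Step 1: 70 μL + 3650 μL = 3720 μL total → factor 3720/70 = 53.143
Step 2: 0.42 mL + 7.2 mL = 7.62 mL total → factor 7.62/0.42 = 18.143
Step 3: v brought to 29 mL → factor = 29 mL/v
Product of known-step factors = 964.16
Overall factor = 0.100 M / (0.787 μM) = 1.2706 × 10^5
Step-3 factor = 1.2706 × 10^5 / 964.16 = 131.79
v = 29 mL / 131.79 = 0.220 mL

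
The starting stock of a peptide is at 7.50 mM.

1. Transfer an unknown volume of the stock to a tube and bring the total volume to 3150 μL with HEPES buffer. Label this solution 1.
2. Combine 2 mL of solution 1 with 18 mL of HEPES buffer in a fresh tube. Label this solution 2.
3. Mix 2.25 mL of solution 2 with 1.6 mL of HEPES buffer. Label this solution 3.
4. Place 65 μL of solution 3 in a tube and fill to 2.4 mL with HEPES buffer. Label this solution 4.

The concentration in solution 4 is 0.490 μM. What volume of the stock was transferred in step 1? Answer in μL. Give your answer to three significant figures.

Step 1: v brought to 3150 μL → factor = 3150 μL/v
Step 2: 2 mL + 18 mL = 20 mL total → factor 20/2 = 10
Step 3: 2.25 mL + 1.6 mL = 3.85 mL total → factor 3.85/2.25 = 1.7111
Step 4: 65 μL brought to 2.4 mL → factor 2400/65 = 36.923
Product of known-step factors = 631.79
Overall factor = 7.50 mM / (0.490 μM) = 15306
Step-1 factor = 15306 / 631.79 = 24.226
v = 3150 μL / 24.226 = 130 μL

130 μL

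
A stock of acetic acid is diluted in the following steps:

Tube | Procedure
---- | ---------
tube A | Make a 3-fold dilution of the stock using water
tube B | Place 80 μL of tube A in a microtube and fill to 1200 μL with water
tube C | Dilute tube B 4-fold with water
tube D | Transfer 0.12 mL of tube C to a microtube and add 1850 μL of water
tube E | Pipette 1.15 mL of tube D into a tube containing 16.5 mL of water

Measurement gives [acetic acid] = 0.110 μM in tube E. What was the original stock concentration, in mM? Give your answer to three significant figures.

4.99 mM

Step 1: 3-fold → factor 3
Step 2: 80 μL brought to 1200 μL → factor 1200/80 = 15
Step 3: 4-fold → factor 4
Step 4: 0.12 mL + 1850 μL = 1.97 mL total → factor 1.97/0.12 = 16.417
Step 5: 1.15 mL + 16.5 mL = 17.65 mL total → factor 17.65/1.15 = 15.348
Overall dilution factor = 3 × 15 × 4 × 16.417 × 15.348 = 45353
Stock = 0.110 μM × 45353 = 4989 μM = 4.99 mM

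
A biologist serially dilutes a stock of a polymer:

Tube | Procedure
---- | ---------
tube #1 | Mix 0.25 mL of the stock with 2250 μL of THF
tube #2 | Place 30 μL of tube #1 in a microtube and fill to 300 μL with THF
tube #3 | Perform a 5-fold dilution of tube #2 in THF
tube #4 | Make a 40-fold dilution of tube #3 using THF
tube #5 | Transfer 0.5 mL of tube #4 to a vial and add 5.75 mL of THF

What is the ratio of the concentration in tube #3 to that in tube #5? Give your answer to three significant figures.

500

Step 1: 0.25 mL + 2250 μL = 2.5 mL total → factor 2.5/0.25 = 10
Step 2: 30 μL brought to 300 μL → factor 300/30 = 10
Step 3: 5-fold → factor 5
Step 4: 40-fold → factor 40
Step 5: 0.5 mL + 5.75 mL = 6.25 mL total → factor 6.25/0.5 = 12.5
Dilution factor to tube #3 = 500; to tube #5 = 2.5 × 10^5
[tube #3]/[tube #5] = (factor to tube #5)/(factor to tube #3) = 2.5 × 10^5/500 = 500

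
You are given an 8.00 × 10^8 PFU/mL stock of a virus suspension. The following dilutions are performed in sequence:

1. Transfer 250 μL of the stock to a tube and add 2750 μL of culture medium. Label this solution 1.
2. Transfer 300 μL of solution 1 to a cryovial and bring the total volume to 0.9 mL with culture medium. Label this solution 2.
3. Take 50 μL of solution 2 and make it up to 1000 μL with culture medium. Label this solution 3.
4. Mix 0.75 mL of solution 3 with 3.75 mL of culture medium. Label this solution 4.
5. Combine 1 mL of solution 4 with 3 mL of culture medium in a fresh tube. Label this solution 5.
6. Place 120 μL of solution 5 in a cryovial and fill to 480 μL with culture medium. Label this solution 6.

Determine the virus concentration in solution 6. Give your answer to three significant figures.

1.16 × 10^4 PFU/mL

Step 1: 250 μL + 2750 μL = 3000 μL total → factor 3000/250 = 12
Step 2: 300 μL brought to 0.9 mL → factor 900/300 = 3
Step 3: 50 μL brought to 1000 μL → factor 1000/50 = 20
Step 4: 0.75 mL + 3.75 mL = 4.5 mL total → factor 4.5/0.75 = 6
Step 5: 1 mL + 3 mL = 4 mL total → factor 4/1 = 4
Step 6: 120 μL brought to 480 μL → factor 480/120 = 4
Overall dilution factor = 12 × 3 × 20 × 6 × 4 × 4 = 69120
Final = 8.00 × 10^8 PFU/mL / 69120 = 1.16 × 10^4 PFU/mL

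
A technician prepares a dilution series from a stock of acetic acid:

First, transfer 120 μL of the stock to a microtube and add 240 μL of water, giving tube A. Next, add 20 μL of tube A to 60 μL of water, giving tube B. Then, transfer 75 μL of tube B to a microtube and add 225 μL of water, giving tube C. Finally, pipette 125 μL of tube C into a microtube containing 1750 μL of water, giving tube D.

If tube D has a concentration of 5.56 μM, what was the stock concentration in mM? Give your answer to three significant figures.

4.00 mM

Step 1: 120 μL + 240 μL = 360 μL total → factor 360/120 = 3
Step 2: 20 μL + 60 μL = 80 μL total → factor 80/20 = 4
Step 3: 75 μL + 225 μL = 300 μL total → factor 300/75 = 4
Step 4: 125 μL + 1750 μL = 1875 μL total → factor 1875/125 = 15
Overall dilution factor = 3 × 4 × 4 × 15 = 720
Stock = 5.56 μM × 720 = 4003 μM = 4.00 mM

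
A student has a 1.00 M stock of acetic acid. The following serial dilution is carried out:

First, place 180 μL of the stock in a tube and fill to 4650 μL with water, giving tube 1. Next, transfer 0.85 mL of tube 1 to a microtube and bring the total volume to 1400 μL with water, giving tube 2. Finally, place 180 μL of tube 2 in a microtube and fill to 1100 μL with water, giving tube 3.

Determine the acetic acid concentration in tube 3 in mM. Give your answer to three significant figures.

3.85 mM

Step 1: 180 μL brought to 4650 μL → factor 4650/180 = 25.833
Step 2: 0.85 mL brought to 1400 μL → factor 1.4/0.85 = 1.6471
Step 3: 180 μL brought to 1100 μL → factor 1100/180 = 6.1111
Overall dilution factor = 25.833 × 1.6471 × 6.1111 = 260.02
Final = 1.00 M / 260.02 = 0.003846 M = 3.85 mM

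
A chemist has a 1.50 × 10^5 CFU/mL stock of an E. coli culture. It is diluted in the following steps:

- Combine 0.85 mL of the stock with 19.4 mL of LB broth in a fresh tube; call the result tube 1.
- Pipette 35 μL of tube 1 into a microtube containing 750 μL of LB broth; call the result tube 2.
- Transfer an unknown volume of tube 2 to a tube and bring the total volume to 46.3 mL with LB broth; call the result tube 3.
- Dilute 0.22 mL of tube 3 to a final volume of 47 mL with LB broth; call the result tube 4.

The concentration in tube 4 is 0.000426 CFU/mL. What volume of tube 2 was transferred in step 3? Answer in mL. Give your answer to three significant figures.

Step 1: 0.85 mL + 19.4 mL = 20.25 mL total → factor 20.25/0.85 = 23.824
Step 2: 35 μL + 750 μL = 785 μL total → factor 785/35 = 22.429
Step 3: v brought to 46.3 mL → factor = 46.3 mL/v
Step 4: 0.22 mL brought to 47 mL → factor 47/0.22 = 213.64
Product of known-step factors = 1.1415 × 10^5
Overall factor = 1.50 × 10^5 CFU/mL / (0.000426 CFU/mL) = 3.5211 × 10^8
Step-3 factor = 3.5211 × 10^8 / 1.1415 × 10^5 = 3084.6
v = 46.3 mL / 3084.6 = 0.0150 mL

0.0150 mL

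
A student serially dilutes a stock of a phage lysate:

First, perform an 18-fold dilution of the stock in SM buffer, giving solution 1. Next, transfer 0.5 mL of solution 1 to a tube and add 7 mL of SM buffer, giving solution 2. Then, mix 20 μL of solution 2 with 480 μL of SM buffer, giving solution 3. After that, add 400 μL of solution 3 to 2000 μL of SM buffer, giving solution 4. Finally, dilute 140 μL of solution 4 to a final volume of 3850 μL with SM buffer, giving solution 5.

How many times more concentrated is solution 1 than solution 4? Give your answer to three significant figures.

Step 1: 18-fold → factor 18
Step 2: 0.5 mL + 7 mL = 7.5 mL total → factor 7.5/0.5 = 15
Step 3: 20 μL + 480 μL = 500 μL total → factor 500/20 = 25
Step 4: 400 μL + 2000 μL = 2400 μL total → factor 2400/400 = 6
Dilution factor to solution 1 = 18; to solution 4 = 40500
[solution 1]/[solution 4] = (factor to solution 4)/(factor to solution 1) = 40500/18 = 2.25 × 10^3

2.25 × 10^3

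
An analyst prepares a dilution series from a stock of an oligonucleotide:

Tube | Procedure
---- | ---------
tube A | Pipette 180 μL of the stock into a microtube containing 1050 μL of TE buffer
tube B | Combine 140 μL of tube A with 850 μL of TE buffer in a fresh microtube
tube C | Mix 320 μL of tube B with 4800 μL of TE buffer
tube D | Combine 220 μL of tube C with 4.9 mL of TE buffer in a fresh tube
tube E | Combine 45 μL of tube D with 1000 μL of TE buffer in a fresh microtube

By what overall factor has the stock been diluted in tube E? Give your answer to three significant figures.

4.18 × 10^5

Step 1: 180 μL + 1050 μL = 1230 μL total → factor 1230/180 = 6.8333
Step 2: 140 μL + 850 μL = 990 μL total → factor 990/140 = 7.0714
Step 3: 320 μL + 4800 μL = 5120 μL total → factor 5120/320 = 16
Step 4: 220 μL + 4.9 mL = 5120 μL total → factor 5120/220 = 23.273
Step 5: 45 μL + 1000 μL = 1045 μL total → factor 1045/45 = 23.222
Overall dilution factor = 6.8333 × 7.0714 × 16 × 23.273 × 23.222 = 4.1784 × 10^5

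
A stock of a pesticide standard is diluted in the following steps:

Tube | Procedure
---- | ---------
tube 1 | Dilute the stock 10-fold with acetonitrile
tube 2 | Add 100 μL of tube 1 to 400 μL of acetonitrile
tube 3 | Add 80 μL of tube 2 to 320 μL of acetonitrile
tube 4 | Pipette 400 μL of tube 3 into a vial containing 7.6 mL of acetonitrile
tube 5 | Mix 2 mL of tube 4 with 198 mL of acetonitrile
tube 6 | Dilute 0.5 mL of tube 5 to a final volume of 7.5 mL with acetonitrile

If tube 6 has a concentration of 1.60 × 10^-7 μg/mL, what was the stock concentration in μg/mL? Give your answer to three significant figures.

1.20 μg/mL

Step 1: 10-fold → factor 10
Step 2: 100 μL + 400 μL = 500 μL total → factor 500/100 = 5
Step 3: 80 μL + 320 μL = 400 μL total → factor 400/80 = 5
Step 4: 400 μL + 7.6 mL = 8000 μL total → factor 8000/400 = 20
Step 5: 2 mL + 198 mL = 200 mL total → factor 200/2 = 100
Step 6: 0.5 mL brought to 7.5 mL → factor 7.5/0.5 = 15
Overall dilution factor = 10 × 5 × 5 × 20 × 100 × 15 = 7.5 × 10^6
Stock = 1.60 × 10^-7 μg/mL × 7.5 × 10^6 = 1.20 μg/mL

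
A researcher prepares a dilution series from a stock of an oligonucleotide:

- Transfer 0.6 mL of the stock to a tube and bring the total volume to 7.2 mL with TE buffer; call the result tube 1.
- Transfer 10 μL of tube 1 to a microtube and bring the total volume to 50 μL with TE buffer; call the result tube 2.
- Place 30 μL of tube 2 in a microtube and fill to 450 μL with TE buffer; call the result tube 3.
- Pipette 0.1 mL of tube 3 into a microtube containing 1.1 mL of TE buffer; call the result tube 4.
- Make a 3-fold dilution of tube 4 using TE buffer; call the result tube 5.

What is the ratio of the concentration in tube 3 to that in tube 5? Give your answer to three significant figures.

Step 1: 0.6 mL brought to 7.2 mL → factor 7.2/0.6 = 12
Step 2: 10 μL brought to 50 μL → factor 50/10 = 5
Step 3: 30 μL brought to 450 μL → factor 450/30 = 15
Step 4: 0.1 mL + 1.1 mL = 1.2 mL total → factor 1.2/0.1 = 12
Step 5: 3-fold → factor 3
Dilution factor to tube 3 = 900; to tube 5 = 32400
[tube 3]/[tube 5] = (factor to tube 5)/(factor to tube 3) = 32400/900 = 36.0

36.0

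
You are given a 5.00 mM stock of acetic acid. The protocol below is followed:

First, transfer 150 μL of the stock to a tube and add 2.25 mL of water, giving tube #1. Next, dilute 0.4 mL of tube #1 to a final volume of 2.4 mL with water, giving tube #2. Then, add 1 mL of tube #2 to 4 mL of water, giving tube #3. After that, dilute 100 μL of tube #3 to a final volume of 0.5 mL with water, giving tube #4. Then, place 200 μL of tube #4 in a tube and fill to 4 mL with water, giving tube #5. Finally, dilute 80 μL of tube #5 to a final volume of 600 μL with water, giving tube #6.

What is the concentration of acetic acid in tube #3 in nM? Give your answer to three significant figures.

1.04 × 10^4 nM

Step 1: 150 μL + 2.25 mL = 2400 μL total → factor 2400/150 = 16
Step 2: 0.4 mL brought to 2.4 mL → factor 2.4/0.4 = 6
Step 3: 1 mL + 4 mL = 5 mL total → factor 5/1 = 5
Dilution factor through tube #3 = 16 × 6 × 5 = 480
[tube #3] = 5.00 mM / 480 = 0.01042 mM = 1.04 × 10^4 nM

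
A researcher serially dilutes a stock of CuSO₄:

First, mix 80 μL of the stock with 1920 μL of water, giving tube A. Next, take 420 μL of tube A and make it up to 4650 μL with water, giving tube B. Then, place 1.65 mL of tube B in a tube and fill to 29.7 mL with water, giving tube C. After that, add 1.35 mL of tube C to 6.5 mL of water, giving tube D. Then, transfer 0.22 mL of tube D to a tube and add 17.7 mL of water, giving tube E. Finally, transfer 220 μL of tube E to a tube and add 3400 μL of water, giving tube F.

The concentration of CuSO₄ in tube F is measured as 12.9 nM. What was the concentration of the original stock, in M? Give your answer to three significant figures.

0.501 M

Step 1: 80 μL + 1920 μL = 2000 μL total → factor 2000/80 = 25
Step 2: 420 μL brought to 4650 μL → factor 4650/420 = 11.071
Step 3: 1.65 mL brought to 29.7 mL → factor 29.7/1.65 = 18
Step 4: 1.35 mL + 6.5 mL = 7.85 mL total → factor 7.85/1.35 = 5.8148
Step 5: 0.22 mL + 17.7 mL = 17.92 mL total → factor 17.92/0.22 = 81.455
Step 6: 220 μL + 3400 μL = 3620 μL total → factor 3620/220 = 16.455
Overall dilution factor = 25 × 11.071 × 18 × 5.8148 × 81.455 × 16.455 = 3.8829 × 10^7
Stock = 12.9 nM × 3.8829 × 10^7 = 5.009 × 10^8 nM = 0.501 M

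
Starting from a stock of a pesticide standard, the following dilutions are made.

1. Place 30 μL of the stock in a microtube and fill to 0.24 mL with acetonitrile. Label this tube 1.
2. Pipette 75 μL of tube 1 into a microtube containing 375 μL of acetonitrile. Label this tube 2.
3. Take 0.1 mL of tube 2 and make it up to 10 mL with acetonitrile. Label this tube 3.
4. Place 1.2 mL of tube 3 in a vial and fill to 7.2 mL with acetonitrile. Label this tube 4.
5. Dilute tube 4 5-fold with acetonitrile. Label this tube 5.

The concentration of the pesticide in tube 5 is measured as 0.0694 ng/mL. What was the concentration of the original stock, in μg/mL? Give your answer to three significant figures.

Step 1: 30 μL brought to 0.24 mL → factor 240/30 = 8
Step 2: 75 μL + 375 μL = 450 μL total → factor 450/75 = 6
Step 3: 0.1 mL brought to 10 mL → factor 10/0.1 = 100
Step 4: 1.2 mL brought to 7.2 mL → factor 7.2/1.2 = 6
Step 5: 5-fold → factor 5
Overall dilution factor = 8 × 6 × 100 × 6 × 5 = 1.44 × 10^5
Stock = 0.0694 ng/mL × 1.44 × 10^5 = 9994 ng/mL = 9.99 μg/mL

9.99 μg/mL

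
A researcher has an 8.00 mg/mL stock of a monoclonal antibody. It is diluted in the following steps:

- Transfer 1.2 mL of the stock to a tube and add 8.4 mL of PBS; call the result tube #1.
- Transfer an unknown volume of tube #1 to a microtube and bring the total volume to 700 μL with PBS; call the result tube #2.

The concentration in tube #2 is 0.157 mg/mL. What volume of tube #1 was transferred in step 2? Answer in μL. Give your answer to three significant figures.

Step 1: 1.2 mL + 8.4 mL = 9.6 mL total → factor 9.6/1.2 = 8
Step 2: v brought to 700 μL → factor = 700 μL/v
Product of known-step factors = 8
Overall factor = 8.00 mg/mL / (0.157 mg/mL) = 50.955
Step-2 factor = 50.955 / 8 = 6.3694
v = 700 μL / 6.3694 = 110 μL

110 μL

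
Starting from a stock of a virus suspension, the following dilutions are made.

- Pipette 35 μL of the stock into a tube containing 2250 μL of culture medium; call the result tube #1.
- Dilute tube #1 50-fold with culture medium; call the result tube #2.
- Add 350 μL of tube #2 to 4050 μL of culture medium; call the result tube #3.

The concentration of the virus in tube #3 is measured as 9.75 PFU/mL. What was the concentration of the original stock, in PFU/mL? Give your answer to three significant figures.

4.00 × 10^5 PFU/mL

Step 1: 35 μL + 2250 μL = 2285 μL total → factor 2285/35 = 65.286
Step 2: 50-fold → factor 50
Step 3: 350 μL + 4050 μL = 4400 μL total → factor 4400/350 = 12.571
Overall dilution factor = 65.286 × 50 × 12.571 = 41037
Stock = 9.75 PFU/mL × 41037 = 4.00 × 10^5 PFU/mL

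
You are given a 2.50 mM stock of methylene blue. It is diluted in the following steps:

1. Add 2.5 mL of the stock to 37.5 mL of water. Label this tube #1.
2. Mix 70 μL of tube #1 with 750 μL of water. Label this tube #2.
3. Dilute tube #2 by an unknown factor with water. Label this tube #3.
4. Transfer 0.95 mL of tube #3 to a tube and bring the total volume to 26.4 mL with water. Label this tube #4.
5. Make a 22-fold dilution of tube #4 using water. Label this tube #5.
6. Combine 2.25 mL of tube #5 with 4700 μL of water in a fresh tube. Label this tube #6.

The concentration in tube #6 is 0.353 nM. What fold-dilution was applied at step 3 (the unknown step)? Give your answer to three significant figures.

20.0-fold

Step 1: 2.5 mL + 37.5 mL = 40 mL total → factor 40/2.5 = 16
Step 2: 70 μL + 750 μL = 820 μL total → factor 820/70 = 11.714
Step 3: unknown factor x
Step 4: 0.95 mL brought to 26.4 mL → factor 26.4/0.95 = 27.789
Step 5: 22-fold → factor 22
Step 6: 2.25 mL + 4700 μL = 6.95 mL total → factor 6.95/2.25 = 3.0889
Product of known-step factors = 3.5395 × 10^5
Overall factor = 2.50 mM / (0.353 nM) = 7.0822 × 10^6
x = 7.0822 × 10^6 / 3.5395 × 10^5 = 20.0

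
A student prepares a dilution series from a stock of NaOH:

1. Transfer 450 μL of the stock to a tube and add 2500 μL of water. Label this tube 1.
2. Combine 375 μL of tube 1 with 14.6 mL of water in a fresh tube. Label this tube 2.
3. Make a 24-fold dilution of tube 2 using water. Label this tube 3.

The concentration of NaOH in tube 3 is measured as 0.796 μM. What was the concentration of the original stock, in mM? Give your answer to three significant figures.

5.00 mM

Step 1: 450 μL + 2500 μL = 2950 μL total → factor 2950/450 = 6.5556
Step 2: 375 μL + 14.6 mL = 14975 μL total → factor 14975/375 = 39.933
Step 3: 24-fold → factor 24
Overall dilution factor = 6.5556 × 39.933 × 24 = 6282.8
Stock = 0.796 μM × 6282.8 = 5001 μM = 5.00 mM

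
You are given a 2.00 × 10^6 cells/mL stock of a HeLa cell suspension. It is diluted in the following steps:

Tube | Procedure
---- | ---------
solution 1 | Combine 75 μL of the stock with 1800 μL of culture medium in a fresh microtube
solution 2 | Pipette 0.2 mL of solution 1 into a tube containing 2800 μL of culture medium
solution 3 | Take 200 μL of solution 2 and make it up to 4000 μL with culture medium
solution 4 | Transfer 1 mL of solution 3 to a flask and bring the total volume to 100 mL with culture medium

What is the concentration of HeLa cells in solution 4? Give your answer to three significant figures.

Step 1: 75 μL + 1800 μL = 1875 μL total → factor 1875/75 = 25
Step 2: 0.2 mL + 2800 μL = 3 mL total → factor 3/0.2 = 15
Step 3: 200 μL brought to 4000 μL → factor 4000/200 = 20
Step 4: 1 mL brought to 100 mL → factor 100/1 = 100
Overall dilution factor = 25 × 15 × 20 × 100 = 7.5 × 10^5
Final = 2.00 × 10^6 cells/mL / 7.5 × 10^5 = 2.67 cells/mL

2.67 cells/mL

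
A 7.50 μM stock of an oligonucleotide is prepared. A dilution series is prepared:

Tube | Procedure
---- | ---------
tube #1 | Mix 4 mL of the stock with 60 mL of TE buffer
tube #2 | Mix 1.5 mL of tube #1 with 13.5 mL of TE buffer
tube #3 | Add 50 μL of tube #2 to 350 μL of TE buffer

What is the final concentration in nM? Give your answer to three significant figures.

5.86 nM

Step 1: 4 mL + 60 mL = 64 mL total → factor 64/4 = 16
Step 2: 1.5 mL + 13.5 mL = 15 mL total → factor 15/1.5 = 10
Step 3: 50 μL + 350 μL = 400 μL total → factor 400/50 = 8
Overall dilution factor = 16 × 10 × 8 = 1280
Final = 7.50 μM / 1280 = 0.005859 μM = 5.86 nM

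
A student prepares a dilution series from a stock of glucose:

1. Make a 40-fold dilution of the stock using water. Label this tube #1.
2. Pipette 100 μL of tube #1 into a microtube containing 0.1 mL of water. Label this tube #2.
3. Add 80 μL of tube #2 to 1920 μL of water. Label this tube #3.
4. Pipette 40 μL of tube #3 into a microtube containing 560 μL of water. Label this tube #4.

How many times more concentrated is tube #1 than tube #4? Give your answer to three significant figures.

Step 1: 40-fold → factor 40
Step 2: 100 μL + 0.1 mL = 200 μL total → factor 200/100 = 2
Step 3: 80 μL + 1920 μL = 2000 μL total → factor 2000/80 = 25
Step 4: 40 μL + 560 μL = 600 μL total → factor 600/40 = 15
Dilution factor to tube #1 = 40; to tube #4 = 30000
[tube #1]/[tube #4] = (factor to tube #4)/(factor to tube #1) = 30000/40 = 750

750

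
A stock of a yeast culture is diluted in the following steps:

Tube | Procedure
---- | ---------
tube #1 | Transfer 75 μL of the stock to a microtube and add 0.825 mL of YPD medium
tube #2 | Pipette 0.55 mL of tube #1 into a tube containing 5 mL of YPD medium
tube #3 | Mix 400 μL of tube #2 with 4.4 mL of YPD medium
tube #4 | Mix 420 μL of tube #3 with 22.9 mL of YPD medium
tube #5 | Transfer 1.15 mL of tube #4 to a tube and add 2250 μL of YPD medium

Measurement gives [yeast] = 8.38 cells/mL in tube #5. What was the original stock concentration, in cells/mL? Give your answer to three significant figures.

Step 1: 75 μL + 0.825 mL = 900 μL total → factor 900/75 = 12
Step 2: 0.55 mL + 5 mL = 5.55 mL total → factor 5.55/0.55 = 10.091
Step 3: 400 μL + 4.4 mL = 4800 μL total → factor 4800/400 = 12
Step 4: 420 μL + 22.9 mL = 23320 μL total → factor 23320/420 = 55.524
Step 5: 1.15 mL + 2250 μL = 3.4 mL total → factor 3.4/1.15 = 2.9565
Overall dilution factor = 12 × 10.091 × 12 × 55.524 × 2.9565 = 2.3854 × 10^5
Stock = 8.38 cells/mL × 2.3854 × 10^5 = 2.00 × 10^6 cells/mL

2.00 × 10^6 cells/mL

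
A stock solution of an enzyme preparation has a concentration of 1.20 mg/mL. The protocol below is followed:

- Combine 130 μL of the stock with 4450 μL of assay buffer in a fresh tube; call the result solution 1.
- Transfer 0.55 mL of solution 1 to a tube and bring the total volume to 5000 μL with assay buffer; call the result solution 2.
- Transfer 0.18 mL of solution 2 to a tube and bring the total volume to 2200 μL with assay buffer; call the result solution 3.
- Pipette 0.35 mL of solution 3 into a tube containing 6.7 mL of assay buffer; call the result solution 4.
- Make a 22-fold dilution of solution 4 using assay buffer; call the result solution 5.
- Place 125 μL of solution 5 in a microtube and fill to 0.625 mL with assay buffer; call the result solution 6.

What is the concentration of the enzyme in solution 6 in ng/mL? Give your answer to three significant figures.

0.138 ng/mL

Step 1: 130 μL + 4450 μL = 4580 μL total → factor 4580/130 = 35.231
Step 2: 0.55 mL brought to 5000 μL → factor 5/0.55 = 9.0909
Step 3: 0.18 mL brought to 2200 μL → factor 2.2/0.18 = 12.222
Step 4: 0.35 mL + 6.7 mL = 7.05 mL total → factor 7.05/0.35 = 20.143
Step 5: 22-fold → factor 22
Step 6: 125 μL brought to 0.625 mL → factor 625/125 = 5
Overall dilution factor = 35.231 × 9.0909 × 12.222 × 20.143 × 22 × 5 = 8.6735 × 10^6
Final = 1.20 mg/mL / 8.6735 × 10^6 = 1.384 × 10^-7 mg/mL = 0.138 ng/mL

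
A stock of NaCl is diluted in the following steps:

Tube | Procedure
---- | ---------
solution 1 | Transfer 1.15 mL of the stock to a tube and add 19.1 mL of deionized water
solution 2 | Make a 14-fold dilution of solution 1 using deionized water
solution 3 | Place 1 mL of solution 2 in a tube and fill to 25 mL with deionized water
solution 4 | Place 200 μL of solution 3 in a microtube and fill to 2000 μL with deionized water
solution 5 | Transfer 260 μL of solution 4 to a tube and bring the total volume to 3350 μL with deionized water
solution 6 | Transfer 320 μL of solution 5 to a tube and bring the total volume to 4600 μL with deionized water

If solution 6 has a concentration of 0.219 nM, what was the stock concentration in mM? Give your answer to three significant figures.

Step 1: 1.15 mL + 19.1 mL = 20.25 mL total → factor 20.25/1.15 = 17.609
Step 2: 14-fold → factor 14
Step 3: 1 mL brought to 25 mL → factor 25/1 = 25
Step 4: 200 μL brought to 2000 μL → factor 2000/200 = 10
Step 5: 260 μL brought to 3350 μL → factor 3350/260 = 12.885
Step 6: 320 μL brought to 4600 μL → factor 4600/320 = 14.375
Overall dilution factor = 17.609 × 14 × 25 × 10 × 12.885 × 14.375 = 1.1415 × 10^7
Stock = 0.219 nM × 1.1415 × 10^7 = 2.500 × 10^6 nM = 2.50 mM

2.50 mM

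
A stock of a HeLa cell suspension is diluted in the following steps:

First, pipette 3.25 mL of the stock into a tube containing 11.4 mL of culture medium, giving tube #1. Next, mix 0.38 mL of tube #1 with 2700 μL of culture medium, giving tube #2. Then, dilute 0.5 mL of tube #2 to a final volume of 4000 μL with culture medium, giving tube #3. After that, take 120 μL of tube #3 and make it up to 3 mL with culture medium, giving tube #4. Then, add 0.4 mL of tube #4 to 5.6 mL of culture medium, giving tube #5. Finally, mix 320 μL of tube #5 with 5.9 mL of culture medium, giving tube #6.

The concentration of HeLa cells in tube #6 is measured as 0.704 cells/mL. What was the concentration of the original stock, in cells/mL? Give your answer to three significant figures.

Step 1: 3.25 mL + 11.4 mL = 14.65 mL total → factor 14.65/3.25 = 4.5077
Step 2: 0.38 mL + 2700 μL = 3.08 mL total → factor 3.08/0.38 = 8.1053
Step 3: 0.5 mL brought to 4000 μL → factor 4/0.5 = 8
Step 4: 120 μL brought to 3 mL → factor 3000/120 = 25
Step 5: 0.4 mL + 5.6 mL = 6 mL total → factor 6/0.4 = 15
Step 6: 320 μL + 5.9 mL = 6220 μL total → factor 6220/320 = 19.438
Overall dilution factor = 4.5077 × 8.1053 × 8 × 25 × 15 × 19.438 = 2.1305 × 10^6
Stock = 0.704 cells/mL × 2.1305 × 10^6 = 1.50 × 10^6 cells/mL

1.50 × 10^6 cells/mL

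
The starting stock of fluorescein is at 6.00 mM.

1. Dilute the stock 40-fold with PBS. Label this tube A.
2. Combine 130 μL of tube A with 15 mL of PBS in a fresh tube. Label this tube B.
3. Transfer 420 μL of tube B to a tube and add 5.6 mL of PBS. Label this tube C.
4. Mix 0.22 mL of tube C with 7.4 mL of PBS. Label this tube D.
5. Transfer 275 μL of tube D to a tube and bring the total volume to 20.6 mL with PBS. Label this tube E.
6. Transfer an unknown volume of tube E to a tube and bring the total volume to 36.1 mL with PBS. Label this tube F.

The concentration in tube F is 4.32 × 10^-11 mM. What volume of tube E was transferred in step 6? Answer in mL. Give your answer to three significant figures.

Step 1: 40-fold → factor 40
Step 2: 130 μL + 15 mL = 15130 μL total → factor 15130/130 = 116.38
Step 3: 420 μL + 5.6 mL = 6020 μL total → factor 6020/420 = 14.333
Step 4: 0.22 mL + 7.4 mL = 7.62 mL total → factor 7.62/0.22 = 34.636
Step 5: 275 μL brought to 20.6 mL → factor 20600/275 = 74.909
Step 6: v brought to 36.1 mL → factor = 36.1 mL/v
Product of known-step factors = 1.7313 × 10^8
Overall factor = 6.00 mM / (4.32 × 10^-11 mM) = 1.3889 × 10^11
Step-6 factor = 1.3889 × 10^11 / 1.7313 × 10^8 = 802.23
v = 36.1 mL / 802.23 = 0.0450 mL

0.0450 mL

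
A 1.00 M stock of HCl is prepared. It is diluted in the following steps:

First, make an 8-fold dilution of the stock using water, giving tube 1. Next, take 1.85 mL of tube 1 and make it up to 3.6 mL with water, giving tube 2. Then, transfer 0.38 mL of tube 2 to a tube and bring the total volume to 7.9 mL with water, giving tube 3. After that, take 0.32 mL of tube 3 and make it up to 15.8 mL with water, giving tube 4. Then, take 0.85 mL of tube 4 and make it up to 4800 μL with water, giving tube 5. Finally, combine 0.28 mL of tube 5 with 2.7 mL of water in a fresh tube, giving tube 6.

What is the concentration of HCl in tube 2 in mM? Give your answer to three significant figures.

64.2 mM

Step 1: 8-fold → factor 8
Step 2: 1.85 mL brought to 3.6 mL → factor 3.6/1.85 = 1.9459
Dilution factor through tube 2 = 8 × 1.9459 = 15.568
[tube 2] = 1.00 M / 15.568 = 0.06424 M = 64.2 mM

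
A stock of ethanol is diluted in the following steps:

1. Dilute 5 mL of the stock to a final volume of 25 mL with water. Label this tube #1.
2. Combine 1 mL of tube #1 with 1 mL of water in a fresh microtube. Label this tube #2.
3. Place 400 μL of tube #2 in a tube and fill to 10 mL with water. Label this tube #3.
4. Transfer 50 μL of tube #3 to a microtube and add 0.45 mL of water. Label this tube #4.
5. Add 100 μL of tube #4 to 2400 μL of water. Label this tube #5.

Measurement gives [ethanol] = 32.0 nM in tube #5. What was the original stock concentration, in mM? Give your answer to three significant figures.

Step 1: 5 mL brought to 25 mL → factor 25/5 = 5
Step 2: 1 mL + 1 mL = 2 mL total → factor 2/1 = 2
Step 3: 400 μL brought to 10 mL → factor 10000/400 = 25
Step 4: 50 μL + 0.45 mL = 500 μL total → factor 500/50 = 10
Step 5: 100 μL + 2400 μL = 2500 μL total → factor 2500/100 = 25
Overall dilution factor = 5 × 2 × 25 × 10 × 25 = 62500
Stock = 32.0 nM × 62500 = 2.000 × 10^6 nM = 2.00 mM

2.00 mM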